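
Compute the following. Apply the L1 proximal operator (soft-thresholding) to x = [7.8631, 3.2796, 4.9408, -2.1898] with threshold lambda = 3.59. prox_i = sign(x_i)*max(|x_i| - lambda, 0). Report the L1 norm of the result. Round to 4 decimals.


Soft-thresholding with lambda = 3.59:
prox(7.8631) = sign(7.8631)*max(|7.8631| - 3.59, 0) = 4.2731
prox(3.2796) = sign(3.2796)*max(|3.2796| - 3.59, 0) = 0.0
prox(4.9408) = sign(4.9408)*max(|4.9408| - 3.59, 0) = 1.3508
prox(-2.1898) = sign(-2.1898)*max(|-2.1898| - 3.59, 0) = 0.0
prox(x) = [4.2731, 0.0, 1.3508, 0.0]
||prox(x)||_1 = 4.2731 + 0.0 + 1.3508 + 0.0 = 5.6239


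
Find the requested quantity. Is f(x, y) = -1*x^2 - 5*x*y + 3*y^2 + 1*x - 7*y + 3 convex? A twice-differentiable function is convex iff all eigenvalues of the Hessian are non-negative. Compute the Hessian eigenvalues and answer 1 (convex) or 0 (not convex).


The Hessian of f(x,y) = -1*x^2 - 5*x*y + 3*y^2 + 1*x - 7*y + 3 is:
H = [[-2, -5], [-5, 6]]
Trace = -2 + 6 = 4
Determinant = -2*6 - (-5)^2 = -37
Discriminant = (4)^2 - 4*-37 = 164.0
Eigenvalues: lambda_1 = -4.4031, lambda_2 = 8.4031
The function is not convex.

0


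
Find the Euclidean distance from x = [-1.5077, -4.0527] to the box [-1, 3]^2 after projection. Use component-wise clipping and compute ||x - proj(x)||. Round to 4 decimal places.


Project each component onto [-1, 3].
clip(-1.5077) = -1.0, clip(-4.0527) = -1.0
Projection = [-1.0, -1.0]
Squared diffs: [0.2578, 9.319]
Distance = sqrt(9.5768) = 3.0946


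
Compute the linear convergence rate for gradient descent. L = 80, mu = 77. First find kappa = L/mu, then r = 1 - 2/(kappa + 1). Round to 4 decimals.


Step 1: Compute the condition number.
kappa = L/mu = 80/77 = 1.039
Step 2: Compute the convergence rate.
r = 1 - 2/(kappa + 1) = 1 - 2*mu/(L + mu) = (L - mu)/(L + mu) = 3/157 = 0.0191


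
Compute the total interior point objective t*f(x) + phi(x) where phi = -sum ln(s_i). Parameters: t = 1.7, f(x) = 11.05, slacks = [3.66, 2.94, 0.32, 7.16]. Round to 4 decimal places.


Step 1: Compute log-barrier.
ln values: [1.2975, 1.0784, -1.1394, 1.9685]
phi = -(1.2975 + 1.0784 - 1.1394 + 1.9685) = -3.2049
Step 2: Compute augmented objective.
t*f(x) = 1.7*11.05 = 18.785
Total = 18.785 - 3.2049 = 15.5801


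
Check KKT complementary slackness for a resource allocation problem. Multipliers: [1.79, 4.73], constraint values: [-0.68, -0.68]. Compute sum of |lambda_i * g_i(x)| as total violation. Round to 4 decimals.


KKT complementary slackness check:
lambda_1 * g_1 = 1.79 * -0.68 = -1.2172
lambda_2 * g_2 = 4.73 * -0.68 = -3.2164
Total violation = 1.2172 + 3.2164 = 4.4336


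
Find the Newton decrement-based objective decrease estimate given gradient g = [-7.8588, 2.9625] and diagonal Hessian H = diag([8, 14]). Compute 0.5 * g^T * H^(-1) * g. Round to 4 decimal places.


Step 1: H is diagonal, so H^(-1) * g = [-0.9824, 0.2116].
Step 2: g^T H^(-1) g = sum_i g_i^2 / H_ii
  = (-7.8588)^2/8 + (2.9625)^2/14
  = 7.7201 + 0.6269 = 8.347
Step 3: Objective decrease = 0.5 * g^T H^(-1) g = 4.1735


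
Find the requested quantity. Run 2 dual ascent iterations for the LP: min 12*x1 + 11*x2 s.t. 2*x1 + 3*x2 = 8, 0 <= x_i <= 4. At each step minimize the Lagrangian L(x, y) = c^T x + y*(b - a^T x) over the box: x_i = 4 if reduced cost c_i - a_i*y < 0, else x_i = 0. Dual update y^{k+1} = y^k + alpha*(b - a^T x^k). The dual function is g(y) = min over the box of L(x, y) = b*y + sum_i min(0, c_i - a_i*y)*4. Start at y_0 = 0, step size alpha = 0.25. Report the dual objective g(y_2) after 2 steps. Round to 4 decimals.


Dual ascent for LP: min 12*x1 + 11*x2, 2*x1 + 3*x2 = 8, 0 <= x_i <= 4
Step 1: y^k = 0.0, reduced costs: (12.0, 11.0)
  x^k = (0.0, 0.0), subgradient = b - a^T x = 8.0
  y^{k+1} = 0.0 + 0.25*8.0 = 2.0
Step 2: y^k = 2.0, reduced costs: (8.0, 5.0)
  x^k = (0.0, 0.0), subgradient = b - a^T x = 8.0
  y^{k+1} = 2.0 + 0.25*8.0 = 4.0
Dual objective at y_2 = 4.0: reduced costs (4.0, -1.0), box minimizer x = (0.0, 4.0)
g(y_2) = b*y + (c1 - a1*y)*x1 + (c2 - a2*y)*x2 = 8*4.0 + 4.0*0.0 + (-1.0)*4.0 = 32.0 + 0.0 - 4.0 = 28.0


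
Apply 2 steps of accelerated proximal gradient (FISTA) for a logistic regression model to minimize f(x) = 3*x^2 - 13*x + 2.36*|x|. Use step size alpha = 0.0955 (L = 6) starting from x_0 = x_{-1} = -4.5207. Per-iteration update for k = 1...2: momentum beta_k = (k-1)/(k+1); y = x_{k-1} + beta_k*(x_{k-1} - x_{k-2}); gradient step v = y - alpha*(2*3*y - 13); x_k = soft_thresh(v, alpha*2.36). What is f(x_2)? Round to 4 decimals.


FISTA on f(x) = 3*x^2 - 13*x + 2.36*|x|
L = 6, alpha = 0.0955
Iteration 1: beta = 0.0, y = -4.5207 + 0.0*(-4.5207 + 4.5207) = -4.5207
  grad(y) = -40.1242, v = y - alpha*grad = -0.6888
  prox(v) = soft_thresh(-0.6888, 0.2254) = -0.4635
Iteration 2: beta = 0.3333, y = -0.4635 + 0.3333*(-0.4635 + 4.5207) = 0.889
  grad(y) = -7.6663, v = y - alpha*grad = 1.6211
  prox(v) = soft_thresh(1.6211, 0.2254) = 1.3957
f(x_2) = 3*1.3957^2 - 13*1.3957 + 2.36*|1.3957| = -9.0063


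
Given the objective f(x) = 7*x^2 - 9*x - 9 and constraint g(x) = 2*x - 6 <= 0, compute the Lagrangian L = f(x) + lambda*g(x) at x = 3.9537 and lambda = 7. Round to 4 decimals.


Step 1: Evaluate f(x).
f(3.9537) = 7*3.9537^2 - 9*3.9537 - 9 = 64.8389
Step 2: Evaluate g(x).
g(3.9537) = 2*3.9537 - 6 = 1.9074
Step 3: Compute Lagrangian.
L = 64.8389 + 7*1.9074 = 78.1907


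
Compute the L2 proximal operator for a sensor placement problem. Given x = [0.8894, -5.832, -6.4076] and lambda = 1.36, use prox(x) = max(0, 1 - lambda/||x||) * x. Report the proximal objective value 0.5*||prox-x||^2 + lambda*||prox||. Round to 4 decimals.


Step 1: Compute ||x||.
||x|| = 8.7098
Step 2: Compute scaling factor.
scale = max(0, 1 - 1.36/8.7098) = 0.8439
Step 3: prox(x) = [0.7505, -4.9214, -5.4071]
||prox(x)|| = 7.3498
Step 4: Proximal objective.
0.5*||prox-x||^2 = 0.9248
lambda*||prox|| = 9.9957
Total = 10.9205


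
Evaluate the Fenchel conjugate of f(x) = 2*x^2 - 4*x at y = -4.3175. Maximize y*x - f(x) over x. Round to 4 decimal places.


f*(y) = sup_x {y*x - a*x^2 - b*x} = sup_x {(y-b)*x - a*x^2}
FOC: (y - b) - 2a*x = 0 => x* = (y - b)/(2a)
x* = (-4.3175 + 4)/(2*2) = -0.0794
f*(-4.3175) = (y-b)^2/(4a) = (-4.3175 + 4)^2/(4*2)
= 0.1008/8 = 0.0126


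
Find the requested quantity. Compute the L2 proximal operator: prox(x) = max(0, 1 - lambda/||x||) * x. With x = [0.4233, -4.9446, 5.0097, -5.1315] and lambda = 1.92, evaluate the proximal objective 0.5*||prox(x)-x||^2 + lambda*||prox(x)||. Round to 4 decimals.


Step 1: Compute ||x||.
||x|| = 8.7211
Step 2: Compute scaling factor.
scale = max(0, 1 - 1.92/8.7211) = 0.7798
Step 3: prox(x) = [0.3301, -3.856, 3.9068, -4.0018]
||prox(x)|| = 6.8011
Step 4: Proximal objective.
0.5*||prox-x||^2 = 1.8432
lambda*||prox|| = 13.0581
Total = 14.9013


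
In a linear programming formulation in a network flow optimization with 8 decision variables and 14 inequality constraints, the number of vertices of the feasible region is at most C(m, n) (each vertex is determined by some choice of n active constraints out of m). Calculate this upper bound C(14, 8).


Each vertex corresponds to some choice of n active constraints out of m, so the number of vertices is at most C(m, n) = m! / (n!(m-n)!).
m = 14, n = 8
Numerator: 14 * 13 * 12 * 11 * 10 * 9 * 8 * 7
Denominator: 8! = 40320
C(14, 8) = 3003


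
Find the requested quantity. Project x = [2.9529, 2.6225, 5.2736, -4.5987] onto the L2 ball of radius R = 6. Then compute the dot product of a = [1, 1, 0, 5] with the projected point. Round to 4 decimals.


Step 1: Compute ||x|| (intermediates to 6 decimals).
||x|| = sqrt(2.9529^2 + 2.6225^2 + 5.2736^2 + (-4.5987)^2) = 8.034676
Step 2: Project.
Since ||x|| > R, scale = R/||x|| = 6/8.034676 = 0.746763, proj(x) = scale * x
proj(x) = [2.205116, 1.958386, 3.938129, -3.434139]
Step 3: Dot product.
a^T * proj(x) = 1*2.205116 + 1*1.958386 + 0*3.938129 + 5*(-3.434139) = -13.0072


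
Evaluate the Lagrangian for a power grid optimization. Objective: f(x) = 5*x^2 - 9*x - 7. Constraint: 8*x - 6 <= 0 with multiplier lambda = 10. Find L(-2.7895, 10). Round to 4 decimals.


Step 1: Evaluate f(x).
f(-2.7895) = 5*(-2.7895)^2 - 9*(-2.7895) - 7 = 57.0121
Step 2: Evaluate g(x).
g(-2.7895) = 8*-2.7895 - 6 = -28.316
Step 3: Compute Lagrangian.
L = 57.0121 + 10*-28.316 = -226.1479


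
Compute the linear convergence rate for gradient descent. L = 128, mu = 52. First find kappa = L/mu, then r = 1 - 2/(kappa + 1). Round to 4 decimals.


Step 1: Compute the condition number.
kappa = L/mu = 128/52 = 2.4615
Step 2: Compute the convergence rate.
r = 1 - 2/(kappa + 1) = 1 - 2*mu/(L + mu) = (L - mu)/(L + mu) = 76/180 = 0.4222


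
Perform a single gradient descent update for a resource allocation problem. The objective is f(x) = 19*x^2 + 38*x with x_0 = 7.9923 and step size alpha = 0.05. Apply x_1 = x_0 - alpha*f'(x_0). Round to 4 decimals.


We compute the gradient at x_0 and apply the update.
f'(x) = 38*x + 38
f'(7.9923) = 38*7.9923 + 38 = 341.7074
x_1 = 7.9923 - 0.05*341.7074 = -9.0931


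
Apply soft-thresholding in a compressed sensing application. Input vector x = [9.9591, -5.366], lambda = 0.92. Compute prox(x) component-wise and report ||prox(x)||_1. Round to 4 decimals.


Soft-thresholding with lambda = 0.92:
prox(9.9591) = sign(9.9591)*max(|9.9591| - 0.92, 0) = 9.0391
prox(-5.366) = sign(-5.366)*max(|-5.366| - 0.92, 0) = -4.446
prox(x) = [9.0391, -4.446]
||prox(x)||_1 = 9.0391 + 4.446 = 13.4851


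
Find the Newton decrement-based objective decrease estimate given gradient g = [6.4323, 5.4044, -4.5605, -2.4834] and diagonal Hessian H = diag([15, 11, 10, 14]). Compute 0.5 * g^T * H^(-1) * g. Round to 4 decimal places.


Step 1: H is diagonal, so H^(-1) * g = [0.4288, 0.4913, -0.4561, -0.1774].
Step 2: g^T H^(-1) g = sum_i g_i^2 / H_ii
  = (6.4323)^2/15 + (5.4044)^2/11 + (-4.5605)^2/10 + (-2.4834)^2/14
  = 2.7583 + 2.6552 + 2.0798 + 0.4405 = 7.9339
Step 3: Objective decrease = 0.5 * g^T H^(-1) g = 3.9669


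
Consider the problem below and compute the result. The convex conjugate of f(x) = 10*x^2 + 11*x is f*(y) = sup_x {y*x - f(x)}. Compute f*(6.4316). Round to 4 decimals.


f*(y) = sup_x {y*x - a*x^2 - b*x} = sup_x {(y-b)*x - a*x^2}
FOC: (y - b) - 2a*x = 0 => x* = (y - b)/(2a)
x* = (6.4316 - 11)/(2*10) = -0.2284
f*(6.4316) = (y-b)^2/(4a) = (6.4316 - 11)^2/(4*10)
= 20.8703/40 = 0.5218


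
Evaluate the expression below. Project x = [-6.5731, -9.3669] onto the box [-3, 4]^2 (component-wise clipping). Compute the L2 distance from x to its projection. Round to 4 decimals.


Project each component onto [-3, 4].
clip(-6.5731) = -3.0, clip(-9.3669) = -3.0
Projection = [-3.0, -3.0]
Squared diffs: [12.767, 40.5374]
Distance = sqrt(53.3044) = 7.301


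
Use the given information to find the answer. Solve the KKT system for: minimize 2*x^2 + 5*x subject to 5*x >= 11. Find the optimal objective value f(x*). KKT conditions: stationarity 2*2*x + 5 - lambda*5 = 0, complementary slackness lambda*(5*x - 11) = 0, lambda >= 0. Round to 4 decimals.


Step 1: Try lambda = 0 (constraint inactive).
x_unc = -5/(2*2) = -1.25
Check: 5*-1.25 = -6.25 < 11 -- violated!
Step 2: Constraint must be active: 5*x = 11
x* = 11/5 = 2.2
lambda = (2*2*2.2 + 5)/5 = 2.76
Step 3: Compute optimal value.
f(x*) = 2*2.2^2 + 5*2.2 = 20.68


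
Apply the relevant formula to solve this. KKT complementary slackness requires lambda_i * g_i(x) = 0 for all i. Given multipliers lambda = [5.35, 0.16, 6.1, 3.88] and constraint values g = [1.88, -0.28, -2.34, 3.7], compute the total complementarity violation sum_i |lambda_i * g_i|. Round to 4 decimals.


KKT complementary slackness check:
lambda_1 * g_1 = 5.35 * 1.88 = 10.058
lambda_2 * g_2 = 0.16 * -0.28 = -0.0448
lambda_3 * g_3 = 6.1 * -2.34 = -14.274
lambda_4 * g_4 = 3.88 * 3.7 = 14.356
Total violation = 10.058 + 0.0448 + 14.274 + 14.356 = 38.7328


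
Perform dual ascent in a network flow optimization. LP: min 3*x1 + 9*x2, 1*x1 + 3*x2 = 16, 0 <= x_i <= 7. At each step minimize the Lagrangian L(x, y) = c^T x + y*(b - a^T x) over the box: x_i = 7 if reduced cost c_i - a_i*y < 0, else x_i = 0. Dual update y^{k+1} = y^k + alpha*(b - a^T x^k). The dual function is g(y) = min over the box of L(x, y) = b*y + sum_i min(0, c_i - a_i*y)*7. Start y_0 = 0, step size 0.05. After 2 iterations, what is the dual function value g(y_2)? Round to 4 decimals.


Dual ascent for LP: min 3*x1 + 9*x2, 1*x1 + 3*x2 = 16, 0 <= x_i <= 7
Step 1: y^k = 0.0, reduced costs: (3.0, 9.0)
  x^k = (0.0, 0.0), subgradient = b - a^T x = 16.0
  y^{k+1} = 0.0 + 0.05*16.0 = 0.8
Step 2: y^k = 0.8, reduced costs: (2.2, 6.6)
  x^k = (0.0, 0.0), subgradient = b - a^T x = 16.0
  y^{k+1} = 0.8 + 0.05*16.0 = 1.6
Dual objective at y_2 = 1.6: reduced costs (1.4, 4.2), box minimizer x = (0.0, 0.0)
g(y_2) = b*y + (c1 - a1*y)*x1 + (c2 - a2*y)*x2 = 16*1.6 + 1.4*0.0 + 4.2*0.0 = 25.6 + 0.0 + 0.0 = 25.6


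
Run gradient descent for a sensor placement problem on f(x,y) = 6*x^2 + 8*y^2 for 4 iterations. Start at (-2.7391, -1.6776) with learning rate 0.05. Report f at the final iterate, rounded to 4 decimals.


Gradient descent on f(x,y) = 6*x^2 + 8*y^2.
Starting point: (-2.7391, -1.6776), alpha = 0.05
Step 1: grad_x = 2*6*-2.7391 = -32.8692, grad_y = 2*8*-1.6776 = -26.8416
  x_1 = -2.7391 - 0.05*-32.8692 = -1.0956
  y_1 = -1.6776 - 0.05*-26.8416 = -0.3355
Step 2: grad_x = 2*6*-1.0956 = -13.1477, grad_y = 2*8*-0.3355 = -5.3683
  x_2 = -1.0956 - 0.05*-13.1477 = -0.4383
  y_2 = -0.3355 - 0.05*-5.3683 = -0.0671
Step 3: grad_x = 2*6*-0.4383 = -5.2591, grad_y = 2*8*-0.0671 = -1.0737
  x_3 = -0.4383 - 0.05*-5.2591 = -0.1753
  y_3 = -0.0671 - 0.05*-1.0737 = -0.0134
Step 4: grad_x = 2*6*-0.1753 = -2.1036, grad_y = 2*8*-0.0134 = -0.2147
  x_4 = -0.1753 - 0.05*-2.1036 = -0.0701
  y_4 = -0.0134 - 0.05*-0.2147 = -0.0027
f(-0.0701, -0.0027) = 6*(-0.0701)^2 + 8*(-0.0027)^2 = 0.0296


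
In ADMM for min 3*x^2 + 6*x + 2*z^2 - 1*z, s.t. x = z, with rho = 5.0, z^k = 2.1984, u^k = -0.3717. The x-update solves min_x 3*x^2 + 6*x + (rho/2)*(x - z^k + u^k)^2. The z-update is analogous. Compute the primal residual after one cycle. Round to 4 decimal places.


ADMM iteration with rho = 5.0, z^k = 2.1984, u^k = -0.3717
Step 1: x-update.
Minimize 3*x^2 + 6*x + (5.0/2)*(x - 2.1984 - 0.3717)^2
FOC: (2*3 + 5.0)*x = -6 + 5.0*(2.1984 + 0.3717)
x^{k+1} = 0.6228
Step 2: z-update.
Minimize 2*z^2 - 1*z + (5.0/2)*(0.6228 - z - 0.3717)^2
FOC: (2*2 + 5.0)*z = 1 + 5.0*(0.6228 - 0.3717)
z^{k+1} = 0.2506
Step 3: u-update.
u^{k+1} = -0.3717 + 0.6228 - 0.2506 = 0.0005
Step 4: Primal residual = |0.6228 - 0.2506| = 0.3722


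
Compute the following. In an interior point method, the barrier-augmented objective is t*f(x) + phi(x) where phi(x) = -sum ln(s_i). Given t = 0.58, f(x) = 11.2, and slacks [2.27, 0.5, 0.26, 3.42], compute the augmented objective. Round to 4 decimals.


Step 1: Compute log-barrier.
ln values: [0.8198, -0.6931, -1.3471, 1.2296]
phi = -(0.8198 - 0.6931 - 1.3471 + 1.2296) = -0.0092
Step 2: Compute augmented objective.
t*f(x) = 0.58*11.2 = 6.496
Total = 6.496 - 0.0092 = 6.4868


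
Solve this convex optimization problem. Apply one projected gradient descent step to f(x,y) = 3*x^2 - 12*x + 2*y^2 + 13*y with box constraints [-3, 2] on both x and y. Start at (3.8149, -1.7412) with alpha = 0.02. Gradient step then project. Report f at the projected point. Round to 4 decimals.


Step 1: Compute gradient at (3.8149, -1.7412).
grad_x = 2*3*3.8149 - 12 = 10.8894
grad_y = 2*2*-1.7412 + 13 = 6.0352
Step 2: Gradient step.
x_raw = 3.8149 - 0.02*10.8894 = 3.5971
y_raw = -1.7412 - 0.02*6.0352 = -1.8619
Step 3: Project onto [-3, 2].
x_proj = clip(3.5971) = 2.0
y_proj = clip(-1.8619) = -1.8619
Step 4: Evaluate f.
f(2.0, -1.8619) = -29.2714


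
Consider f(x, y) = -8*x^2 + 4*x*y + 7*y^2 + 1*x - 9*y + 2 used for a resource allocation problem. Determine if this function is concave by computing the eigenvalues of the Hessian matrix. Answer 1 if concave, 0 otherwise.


The Hessian of f(x,y) = -8*x^2 + 4*x*y + 7*y^2 + 1*x - 9*y + 2 is:
H = [[-16, 4], [4, 14]]
Trace = -16 + 14 = -2
Determinant = -16*14 - (4)^2 = -240
Discriminant = (-2)^2 - 4*-240 = 964.0
Eigenvalues: lambda_1 = -16.5242, lambda_2 = 14.5242
The function is not concave.

0


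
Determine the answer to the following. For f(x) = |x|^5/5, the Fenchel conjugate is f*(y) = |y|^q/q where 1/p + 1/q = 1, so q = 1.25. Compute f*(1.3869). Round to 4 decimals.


The conjugate exponent q satisfies 1/p + 1/q = 1.
p = 5, so q = 5/(5 - 1) = 1.25
|y|^q = 1.3869^1.25 = 1.5051
f*(1.3869) = 1.5051 / 1.25 = 1.2041


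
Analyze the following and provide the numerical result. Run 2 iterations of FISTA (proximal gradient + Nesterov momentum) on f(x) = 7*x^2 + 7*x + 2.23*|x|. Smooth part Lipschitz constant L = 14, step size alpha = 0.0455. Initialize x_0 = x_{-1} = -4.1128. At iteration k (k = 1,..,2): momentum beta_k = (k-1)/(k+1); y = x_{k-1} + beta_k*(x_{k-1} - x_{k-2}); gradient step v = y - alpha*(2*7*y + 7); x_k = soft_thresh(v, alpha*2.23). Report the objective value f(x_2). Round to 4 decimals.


FISTA on f(x) = 7*x^2 + 7*x + 2.23*|x|
L = 14, alpha = 0.0455
Iteration 1: beta = 0.0, y = -4.1128 + 0.0*(-4.1128 + 4.1128) = -4.1128
  grad(y) = -50.5792, v = y - alpha*grad = -1.8114
  prox(v) = soft_thresh(-1.8114, 0.1015) = -1.71
Iteration 2: beta = 0.3333, y = -1.71 + 0.3333*(-1.71 + 4.1128) = -0.909
  grad(y) = -5.7266, v = y - alpha*grad = -0.6485
  prox(v) = soft_thresh(-0.6485, 0.1015) = -0.547
f(x_2) = 7*(-0.547)^2 + 7*(-0.547) + 2.23*|-0.547| = -0.5147


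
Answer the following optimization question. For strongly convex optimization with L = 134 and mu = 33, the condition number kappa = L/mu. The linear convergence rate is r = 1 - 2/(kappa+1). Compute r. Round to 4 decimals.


Step 1: Compute the condition number.
kappa = L/mu = 134/33 = 4.0606
Step 2: Compute the convergence rate.
r = 1 - 2/(kappa + 1) = 1 - 2*mu/(L + mu) = (L - mu)/(L + mu) = 101/167 = 0.6048


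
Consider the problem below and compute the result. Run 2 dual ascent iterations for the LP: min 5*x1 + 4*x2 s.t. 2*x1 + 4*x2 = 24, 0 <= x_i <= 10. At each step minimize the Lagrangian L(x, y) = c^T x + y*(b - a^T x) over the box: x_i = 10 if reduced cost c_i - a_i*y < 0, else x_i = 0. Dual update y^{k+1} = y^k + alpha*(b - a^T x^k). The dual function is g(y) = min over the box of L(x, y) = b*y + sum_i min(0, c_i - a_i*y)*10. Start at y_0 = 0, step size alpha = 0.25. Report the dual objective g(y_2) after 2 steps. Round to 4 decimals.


Dual ascent for LP: min 5*x1 + 4*x2, 2*x1 + 4*x2 = 24, 0 <= x_i <= 10
Step 1: y^k = 0.0, reduced costs: (5.0, 4.0)
  x^k = (0.0, 0.0), subgradient = b - a^T x = 24.0
  y^{k+1} = 0.0 + 0.25*24.0 = 6.0
Step 2: y^k = 6.0, reduced costs: (-7.0, -20.0)
  x^k = (10.0, 10.0), subgradient = b - a^T x = -36.0
  y^{k+1} = 6.0 + 0.25*-36.0 = -3.0
Dual objective at y_2 = -3.0: reduced costs (11.0, 16.0), box minimizer x = (0.0, 0.0)
g(y_2) = b*y + (c1 - a1*y)*x1 + (c2 - a2*y)*x2 = 24*(-3.0) + 11.0*0.0 + 16.0*0.0 = -72.0 + 0.0 + 0.0 = -72.0


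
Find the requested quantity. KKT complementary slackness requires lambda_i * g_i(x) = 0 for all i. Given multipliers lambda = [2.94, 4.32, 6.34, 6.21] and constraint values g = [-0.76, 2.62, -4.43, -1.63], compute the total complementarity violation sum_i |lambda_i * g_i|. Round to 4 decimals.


KKT complementary slackness check:
lambda_1 * g_1 = 2.94 * -0.76 = -2.2344
lambda_2 * g_2 = 4.32 * 2.62 = 11.3184
lambda_3 * g_3 = 6.34 * -4.43 = -28.0862
lambda_4 * g_4 = 6.21 * -1.63 = -10.1223
Total violation = 2.2344 + 11.3184 + 28.0862 + 10.1223 = 51.7613


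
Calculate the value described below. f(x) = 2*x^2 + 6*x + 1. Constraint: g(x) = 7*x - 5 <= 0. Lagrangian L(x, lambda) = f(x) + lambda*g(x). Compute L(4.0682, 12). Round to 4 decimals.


Step 1: Evaluate f(x).
f(4.0682) = 2*4.0682^2 + 6*4.0682 + 1 = 58.5097
Step 2: Evaluate g(x).
g(4.0682) = 7*4.0682 - 5 = 23.4774
Step 3: Compute Lagrangian.
L = 58.5097 + 12*23.4774 = 340.2385


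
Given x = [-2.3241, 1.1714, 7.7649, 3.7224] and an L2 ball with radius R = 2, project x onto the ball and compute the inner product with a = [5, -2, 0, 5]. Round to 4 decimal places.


Step 1: Compute ||x|| (intermediates to 6 decimals).
||x|| = sqrt((-2.3241)^2 + 1.1714^2 + 7.7649^2 + 3.7224^2) = 8.995752
Step 2: Project.
Since ||x|| > R, scale = R/||x|| = 2/8.995752 = 0.222327, proj(x) = scale * x
proj(x) = [-0.51671, 0.260434, 1.726347, 0.82759]
Step 3: Dot product.
a^T * proj(x) = 5*(-0.51671) - 2*0.260434 + 0*1.726347 + 5*0.82759 = 1.0335


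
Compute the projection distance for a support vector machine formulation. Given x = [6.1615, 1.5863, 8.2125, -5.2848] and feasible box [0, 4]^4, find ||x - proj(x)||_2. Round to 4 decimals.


Project each component onto [0, 4].
clip(6.1615) = 4.0, clip(1.5863) = 1.5863, clip(8.2125) = 4.0, clip(-5.2848) = 0.0
Projection = [4.0, 1.5863, 4.0, 0.0]
Squared diffs: [4.6721, 0.0, 17.7452, 27.9291]
Distance = sqrt(50.3464) = 7.0955


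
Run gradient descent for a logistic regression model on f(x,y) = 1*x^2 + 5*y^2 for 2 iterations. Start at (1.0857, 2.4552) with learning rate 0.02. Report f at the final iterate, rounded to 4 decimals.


Gradient descent on f(x,y) = 1*x^2 + 5*y^2.
Starting point: (1.0857, 2.4552), alpha = 0.02
Step 1: grad_x = 2*1*1.0857 = 2.1714, grad_y = 2*5*2.4552 = 24.552
  x_1 = 1.0857 - 0.02*2.1714 = 1.0423
  y_1 = 2.4552 - 0.02*24.552 = 1.9642
Step 2: grad_x = 2*1*1.0423 = 2.0845, grad_y = 2*5*1.9642 = 19.6416
  x_2 = 1.0423 - 0.02*2.0845 = 1.0006
  y_2 = 1.9642 - 0.02*19.6416 = 1.5713
f(1.0006, 1.5713) = 1*1.0006^2 + 5*1.5713^2 = 13.3465


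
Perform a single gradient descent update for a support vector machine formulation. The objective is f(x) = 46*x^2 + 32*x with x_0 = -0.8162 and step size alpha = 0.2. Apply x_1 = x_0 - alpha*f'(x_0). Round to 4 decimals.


We compute the gradient at x_0 and apply the update.
f'(x) = 92*x + 32
f'(-0.8162) = 92*-0.8162 + 32 = -43.0904
x_1 = -0.8162 - 0.2*-43.0904 = 7.8019


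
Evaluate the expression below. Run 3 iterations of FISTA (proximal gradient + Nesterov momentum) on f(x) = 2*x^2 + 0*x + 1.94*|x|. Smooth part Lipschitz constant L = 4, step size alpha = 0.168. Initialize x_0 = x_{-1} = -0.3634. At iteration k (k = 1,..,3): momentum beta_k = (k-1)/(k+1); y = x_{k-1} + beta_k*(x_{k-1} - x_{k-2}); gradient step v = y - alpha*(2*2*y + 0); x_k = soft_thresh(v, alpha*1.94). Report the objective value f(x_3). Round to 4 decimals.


FISTA on f(x) = 2*x^2 + 0*x + 1.94*|x|
L = 4, alpha = 0.168
Iteration 1: beta = 0.0, y = -0.3634 + 0.0*(-0.3634 + 0.3634) = -0.3634
  grad(y) = -1.4536, v = y - alpha*grad = -0.1192
  prox(v) = soft_thresh(-0.1192, 0.3259) = 0.0
Iteration 2: beta = 0.3333, y = 0.0 + 0.3333*(0.0 + 0.3634) = 0.1211
  grad(y) = 0.4845, v = y - alpha*grad = 0.0397
  prox(v) = soft_thresh(0.0397, 0.3259) = 0.0
Iteration 3: beta = 0.5, y = 0.0 + 0.5*(0.0 - 0.0) = 0.0
  grad(y) = 0.0, v = y - alpha*grad = 0.0
  prox(v) = soft_thresh(0.0, 0.3259) = 0.0
f(x_3) = 2*0.0^2 + 0*0.0 + 1.94*|0.0| = 0.0


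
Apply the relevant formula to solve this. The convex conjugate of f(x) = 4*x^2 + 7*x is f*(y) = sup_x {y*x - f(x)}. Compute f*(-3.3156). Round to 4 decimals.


f*(y) = sup_x {y*x - a*x^2 - b*x} = sup_x {(y-b)*x - a*x^2}
FOC: (y - b) - 2a*x = 0 => x* = (y - b)/(2a)
x* = (-3.3156 - 7)/(2*4) = -1.2895
f*(-3.3156) = (y-b)^2/(4a) = (-3.3156 - 7)^2/(4*4)
= 106.4116/16 = 6.6507


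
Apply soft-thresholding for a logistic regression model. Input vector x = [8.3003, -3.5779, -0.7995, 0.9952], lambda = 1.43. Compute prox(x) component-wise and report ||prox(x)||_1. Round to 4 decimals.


Soft-thresholding with lambda = 1.43:
prox(8.3003) = sign(8.3003)*max(|8.3003| - 1.43, 0) = 6.8703
prox(-3.5779) = sign(-3.5779)*max(|-3.5779| - 1.43, 0) = -2.1479
prox(-0.7995) = sign(-0.7995)*max(|-0.7995| - 1.43, 0) = 0.0
prox(0.9952) = sign(0.9952)*max(|0.9952| - 1.43, 0) = 0.0
prox(x) = [6.8703, -2.1479, 0.0, 0.0]
||prox(x)||_1 = 6.8703 + 2.1479 + 0.0 + 0.0 = 9.0182


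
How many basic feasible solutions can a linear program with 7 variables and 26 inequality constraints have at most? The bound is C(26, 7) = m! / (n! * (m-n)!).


Each vertex corresponds to some choice of n active constraints out of m, so the number of vertices is at most C(m, n) = m! / (n!(m-n)!).
m = 26, n = 7
Numerator: 26 * 25 * 24 * 23 * 22 * 21 * 20
Denominator: 7! = 5040
C(26, 7) = 657800


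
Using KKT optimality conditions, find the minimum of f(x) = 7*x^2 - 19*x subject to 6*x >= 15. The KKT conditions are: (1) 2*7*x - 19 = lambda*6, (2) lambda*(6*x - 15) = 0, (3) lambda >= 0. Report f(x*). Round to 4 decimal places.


Step 1: Try lambda = 0 (constraint inactive).
x_unc = 19/(2*7) = 1.3571
Check: 6*1.3571 = 8.1426 < 15 -- violated!
Step 2: Constraint must be active: 6*x = 15
x* = 15/6 = 2.5
lambda = (2*7*2.5 - 19)/6 = 2.6667
Step 3: Compute optimal value.
f(x*) = 7*2.5^2 - 19*2.5 = -3.75


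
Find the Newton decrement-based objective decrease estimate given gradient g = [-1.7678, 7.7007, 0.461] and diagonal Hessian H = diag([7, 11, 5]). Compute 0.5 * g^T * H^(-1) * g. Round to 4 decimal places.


Step 1: H is diagonal, so H^(-1) * g = [-0.2525, 0.7001, 0.0922].
Step 2: g^T H^(-1) g = sum_i g_i^2 / H_ii
  = (-1.7678)^2/7 + (7.7007)^2/11 + (0.461)^2/5
  = 0.4464 + 5.391 + 0.0425 = 5.8799
Step 3: Objective decrease = 0.5 * g^T H^(-1) g = 2.94


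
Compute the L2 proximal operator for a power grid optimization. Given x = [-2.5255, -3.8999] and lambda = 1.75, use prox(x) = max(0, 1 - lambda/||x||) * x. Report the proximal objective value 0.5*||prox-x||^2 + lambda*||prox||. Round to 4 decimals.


Step 1: Compute ||x||.
||x|| = 4.6462
Step 2: Compute scaling factor.
scale = max(0, 1 - 1.75/4.6462) = 0.6233
Step 3: prox(x) = [-1.5743, -2.431]
||prox(x)|| = 2.8962
Step 4: Proximal objective.
0.5*||prox-x||^2 = 1.5313
lambda*||prox|| = 5.0684
Total = 6.5996


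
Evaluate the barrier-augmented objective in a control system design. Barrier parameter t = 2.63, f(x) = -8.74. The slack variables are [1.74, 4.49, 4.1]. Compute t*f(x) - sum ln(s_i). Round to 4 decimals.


Step 1: Compute log-barrier.
ln values: [0.5539, 1.5019, 1.411]
phi = -(0.5539 + 1.5019 + 1.411) = -3.4667
Step 2: Compute augmented objective.
t*f(x) = 2.63*-8.74 = -22.9862
Total = -22.9862 - 3.4667 = -26.4529


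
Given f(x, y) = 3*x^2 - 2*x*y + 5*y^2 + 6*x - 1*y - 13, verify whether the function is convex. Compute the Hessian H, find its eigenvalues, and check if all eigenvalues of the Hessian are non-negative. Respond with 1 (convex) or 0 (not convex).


The Hessian of f(x,y) = 3*x^2 - 2*x*y + 5*y^2 + 6*x - 1*y - 13 is:
H = [[6, -2], [-2, 10]]
Trace = 6 + 10 = 16
Determinant = 6*10 - (-2)^2 = 56
Discriminant = (16)^2 - 4*56 = 32.0
Eigenvalues: lambda_1 = 5.1716, lambda_2 = 10.8284
The function is convex.

1


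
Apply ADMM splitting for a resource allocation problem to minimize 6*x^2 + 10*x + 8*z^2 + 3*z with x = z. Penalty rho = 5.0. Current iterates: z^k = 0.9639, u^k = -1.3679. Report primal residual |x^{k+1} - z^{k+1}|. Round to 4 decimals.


ADMM iteration with rho = 5.0, z^k = 0.9639, u^k = -1.3679
Step 1: x-update.
Minimize 6*x^2 + 10*x + (5.0/2)*(x - 0.9639 - 1.3679)^2
FOC: (2*6 + 5.0)*x = -10 + 5.0*(0.9639 + 1.3679)
x^{k+1} = 0.0976
Step 2: z-update.
Minimize 8*z^2 + 3*z + (5.0/2)*(0.0976 - z - 1.3679)^2
FOC: (2*8 + 5.0)*z = -3 + 5.0*(0.0976 - 1.3679)
z^{k+1} = -0.4453
Step 3: u-update.
u^{k+1} = -1.3679 + 0.0976 + 0.4453 = -0.825
Step 4: Primal residual = |0.0976 + 0.4453| = 0.5429


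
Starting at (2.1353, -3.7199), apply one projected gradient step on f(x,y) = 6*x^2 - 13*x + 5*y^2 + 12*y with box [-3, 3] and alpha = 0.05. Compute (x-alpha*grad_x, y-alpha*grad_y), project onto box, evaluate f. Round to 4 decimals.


Step 1: Compute gradient at (2.1353, -3.7199).
grad_x = 2*6*2.1353 - 13 = 12.6236
grad_y = 2*5*-3.7199 + 12 = -25.199
Step 2: Gradient step.
x_raw = 2.1353 - 0.05*12.6236 = 1.5041
y_raw = -3.7199 - 0.05*-25.199 = -2.46
Step 3: Project onto [-3, 3].
x_proj = clip(1.5041) = 1.5041
y_proj = clip(-2.46) = -2.46
Step 4: Evaluate f.
f(1.5041, -2.46) = -5.2419


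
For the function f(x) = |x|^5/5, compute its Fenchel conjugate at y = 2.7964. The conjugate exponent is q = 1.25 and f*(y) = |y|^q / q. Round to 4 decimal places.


The conjugate exponent q satisfies 1/p + 1/q = 1.
p = 5, so q = 5/(5 - 1) = 1.25
|y|^q = 2.7964^1.25 = 3.6162
f*(2.7964) = 3.6162 / 1.25 = 2.8929


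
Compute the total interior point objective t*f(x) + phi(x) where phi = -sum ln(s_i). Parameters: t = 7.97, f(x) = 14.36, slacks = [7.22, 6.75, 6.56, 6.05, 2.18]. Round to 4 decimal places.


Step 1: Compute log-barrier.
ln values: [1.9769, 1.9095, 1.881, 1.8001, 0.7793]
phi = -(1.9769 + 1.9095 + 1.881 + 1.8001 + 0.7793) = -8.3468
Step 2: Compute augmented objective.
t*f(x) = 7.97*14.36 = 114.4492
Total = 114.4492 - 8.3468 = 106.1024


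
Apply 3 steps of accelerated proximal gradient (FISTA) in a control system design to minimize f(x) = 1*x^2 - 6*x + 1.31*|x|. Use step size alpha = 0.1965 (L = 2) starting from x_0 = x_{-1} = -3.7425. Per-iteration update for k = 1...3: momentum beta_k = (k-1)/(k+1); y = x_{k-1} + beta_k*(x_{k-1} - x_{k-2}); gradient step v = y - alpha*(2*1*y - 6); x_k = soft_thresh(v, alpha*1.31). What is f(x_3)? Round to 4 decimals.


FISTA on f(x) = 1*x^2 - 6*x + 1.31*|x|
L = 2, alpha = 0.1965
Iteration 1: beta = 0.0, y = -3.7425 + 0.0*(-3.7425 + 3.7425) = -3.7425
  grad(y) = -13.485, v = y - alpha*grad = -1.0927
  prox(v) = soft_thresh(-1.0927, 0.2574) = -0.8353
Iteration 2: beta = 0.3333, y = -0.8353 + 0.3333*(-0.8353 + 3.7425) = 0.1338
  grad(y) = -5.7324, v = y - alpha*grad = 1.2602
  prox(v) = soft_thresh(1.2602, 0.2574) = 1.0028
Iteration 3: beta = 0.5, y = 1.0028 + 0.5*(1.0028 + 0.8353) = 1.9218
  grad(y) = -2.1563, v = y - alpha*grad = 2.3456
  prox(v) = soft_thresh(2.3456, 0.2574) = 2.0881
f(x_3) = 1*2.0881^2 - 6*2.0881 + 1.31*|2.0881| = -5.433


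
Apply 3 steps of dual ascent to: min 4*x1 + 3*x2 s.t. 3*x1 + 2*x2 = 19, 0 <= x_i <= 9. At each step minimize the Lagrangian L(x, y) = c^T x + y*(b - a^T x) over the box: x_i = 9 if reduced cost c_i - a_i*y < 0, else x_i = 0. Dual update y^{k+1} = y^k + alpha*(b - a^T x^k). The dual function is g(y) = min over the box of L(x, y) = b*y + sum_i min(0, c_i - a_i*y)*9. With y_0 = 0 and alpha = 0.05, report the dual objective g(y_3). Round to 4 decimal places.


Dual ascent for LP: min 4*x1 + 3*x2, 3*x1 + 2*x2 = 19, 0 <= x_i <= 9
Step 1: y^k = 0.0, reduced costs: (4.0, 3.0)
  x^k = (0.0, 0.0), subgradient = b - a^T x = 19.0
  y^{k+1} = 0.0 + 0.05*19.0 = 0.95
Step 2: y^k = 0.95, reduced costs: (1.15, 1.1)
  x^k = (0.0, 0.0), subgradient = b - a^T x = 19.0
  y^{k+1} = 0.95 + 0.05*19.0 = 1.9
Step 3: y^k = 1.9, reduced costs: (-1.7, -0.8)
  x^k = (9.0, 9.0), subgradient = b - a^T x = -26.0
  y^{k+1} = 1.9 + 0.05*-26.0 = 0.6
Dual objective at y_3 = 0.6: reduced costs (2.2, 1.8), box minimizer x = (0.0, 0.0)
g(y_3) = b*y + (c1 - a1*y)*x1 + (c2 - a2*y)*x2 = 19*0.6 + 2.2*0.0 + 1.8*0.0 = 11.4 + 0.0 + 0.0 = 11.4


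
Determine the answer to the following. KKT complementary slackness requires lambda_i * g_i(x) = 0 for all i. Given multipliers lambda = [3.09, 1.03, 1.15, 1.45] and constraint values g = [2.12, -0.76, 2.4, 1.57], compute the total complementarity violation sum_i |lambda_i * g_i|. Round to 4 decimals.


KKT complementary slackness check:
lambda_1 * g_1 = 3.09 * 2.12 = 6.5508
lambda_2 * g_2 = 1.03 * -0.76 = -0.7828
lambda_3 * g_3 = 1.15 * 2.4 = 2.76
lambda_4 * g_4 = 1.45 * 1.57 = 2.2765
Total violation = 6.5508 + 0.7828 + 2.76 + 2.2765 = 12.3701


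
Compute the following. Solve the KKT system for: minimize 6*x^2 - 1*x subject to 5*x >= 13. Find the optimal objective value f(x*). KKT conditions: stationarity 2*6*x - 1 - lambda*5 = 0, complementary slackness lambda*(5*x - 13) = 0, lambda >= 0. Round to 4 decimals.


Step 1: Try lambda = 0 (constraint inactive).
x_unc = 1/(2*6) = 0.0833
Check: 5*0.0833 = 0.4165 < 13 -- violated!
Step 2: Constraint must be active: 5*x = 13
x* = 13/5 = 2.6
lambda = (2*6*2.6 - 1)/5 = 6.04
Step 3: Compute optimal value.
f(x*) = 6*2.6^2 - 1*2.6 = 37.96


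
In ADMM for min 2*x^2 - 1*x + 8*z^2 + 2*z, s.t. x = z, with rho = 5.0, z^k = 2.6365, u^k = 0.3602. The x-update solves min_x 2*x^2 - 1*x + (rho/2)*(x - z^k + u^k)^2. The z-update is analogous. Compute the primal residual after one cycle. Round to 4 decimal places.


ADMM iteration with rho = 5.0, z^k = 2.6365, u^k = 0.3602
Step 1: x-update.
Minimize 2*x^2 - 1*x + (5.0/2)*(x - 2.6365 + 0.3602)^2
FOC: (2*2 + 5.0)*x = 1 + 5.0*(2.6365 - 0.3602)
x^{k+1} = 1.3757
Step 2: z-update.
Minimize 8*z^2 + 2*z + (5.0/2)*(1.3757 - z + 0.3602)^2
FOC: (2*8 + 5.0)*z = -2 + 5.0*(1.3757 + 0.3602)
z^{k+1} = 0.3181
Step 3: u-update.
u^{k+1} = 0.3602 + 1.3757 - 0.3181 = 1.4178
Step 4: Primal residual = |1.3757 - 0.3181| = 1.0576


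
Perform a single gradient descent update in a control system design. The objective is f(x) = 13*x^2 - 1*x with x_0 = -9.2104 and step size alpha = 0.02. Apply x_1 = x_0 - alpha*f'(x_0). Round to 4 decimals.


We compute the gradient at x_0 and apply the update.
f'(x) = 26*x - 1
f'(-9.2104) = 26*-9.2104 - 1 = -240.4704
x_1 = -9.2104 - 0.02*-240.4704 = -4.401


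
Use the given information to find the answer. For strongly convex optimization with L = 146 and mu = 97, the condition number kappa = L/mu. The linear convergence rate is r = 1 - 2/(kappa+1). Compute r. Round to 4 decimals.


Step 1: Compute the condition number.
kappa = L/mu = 146/97 = 1.5052
Step 2: Compute the convergence rate.
r = 1 - 2/(kappa + 1) = 1 - 2*mu/(L + mu) = (L - mu)/(L + mu) = 49/243 = 0.2016


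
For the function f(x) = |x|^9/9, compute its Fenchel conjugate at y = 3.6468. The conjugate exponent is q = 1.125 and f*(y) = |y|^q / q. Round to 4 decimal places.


The conjugate exponent q satisfies 1/p + 1/q = 1.
p = 9, so q = 9/(9 - 1) = 1.125
|y|^q = 3.6468^1.125 = 4.287
f*(3.6468) = 4.287 / 1.125 = 3.8106


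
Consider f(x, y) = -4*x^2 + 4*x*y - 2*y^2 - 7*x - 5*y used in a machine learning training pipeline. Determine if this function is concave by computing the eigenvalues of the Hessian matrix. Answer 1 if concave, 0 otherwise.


The Hessian of f(x,y) = -4*x^2 + 4*x*y - 2*y^2 - 7*x - 5*y is:
H = [[-8, 4], [4, -4]]
Trace = -8 - 4 = -12
Determinant = -8*-4 - (4)^2 = 16
Discriminant = (-12)^2 - 4*16 = 80.0
Eigenvalues: lambda_1 = -10.4721, lambda_2 = -1.5279
The function is concave.

1


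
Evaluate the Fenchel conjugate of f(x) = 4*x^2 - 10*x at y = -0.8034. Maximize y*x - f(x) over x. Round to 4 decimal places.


f*(y) = sup_x {y*x - a*x^2 - b*x} = sup_x {(y-b)*x - a*x^2}
FOC: (y - b) - 2a*x = 0 => x* = (y - b)/(2a)
x* = (-0.8034 + 10)/(2*4) = 1.1496
f*(-0.8034) = (y-b)^2/(4a) = (-0.8034 + 10)^2/(4*4)
= 84.5775/16 = 5.2861


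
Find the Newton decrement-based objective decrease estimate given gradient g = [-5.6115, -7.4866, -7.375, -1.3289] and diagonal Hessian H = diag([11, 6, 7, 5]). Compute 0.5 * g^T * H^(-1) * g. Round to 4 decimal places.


Step 1: H is diagonal, so H^(-1) * g = [-0.5101, -1.2478, -1.0536, -0.2658].
Step 2: g^T H^(-1) g = sum_i g_i^2 / H_ii
  = (-5.6115)^2/11 + (-7.4866)^2/6 + (-7.375)^2/7 + (-1.3289)^2/5
  = 2.8626 + 9.3415 + 7.7701 + 0.3532 = 20.3274
Step 3: Objective decrease = 0.5 * g^T H^(-1) g = 10.1637


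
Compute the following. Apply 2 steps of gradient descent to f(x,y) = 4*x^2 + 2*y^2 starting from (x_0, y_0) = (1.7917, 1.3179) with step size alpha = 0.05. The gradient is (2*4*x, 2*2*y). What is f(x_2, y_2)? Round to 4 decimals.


Gradient descent on f(x,y) = 4*x^2 + 2*y^2.
Starting point: (1.7917, 1.3179), alpha = 0.05
Step 1: grad_x = 2*4*1.7917 = 14.3336, grad_y = 2*2*1.3179 = 5.2716
  x_1 = 1.7917 - 0.05*14.3336 = 1.075
  y_1 = 1.3179 - 0.05*5.2716 = 1.0543
Step 2: grad_x = 2*4*1.075 = 8.6002, grad_y = 2*2*1.0543 = 4.2173
  x_2 = 1.075 - 0.05*8.6002 = 0.645
  y_2 = 1.0543 - 0.05*4.2173 = 0.8435
f(0.645, 0.8435) = 4*0.645^2 + 2*0.8435^2 = 3.087


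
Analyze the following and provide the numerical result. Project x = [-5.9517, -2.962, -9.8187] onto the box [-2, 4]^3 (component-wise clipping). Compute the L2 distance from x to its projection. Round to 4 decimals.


Project each component onto [-2, 4].
clip(-5.9517) = -2.0, clip(-2.962) = -2.0, clip(-9.8187) = -2.0
Projection = [-2.0, -2.0, -2.0]
Squared diffs: [15.6159, 0.9254, 61.1321]
Distance = sqrt(77.6734) = 8.8133


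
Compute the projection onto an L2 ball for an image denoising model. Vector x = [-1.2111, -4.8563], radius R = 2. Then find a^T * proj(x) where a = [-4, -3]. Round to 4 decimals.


Step 1: Compute ||x|| (intermediates to 6 decimals).
||x|| = sqrt((-1.2111)^2 + (-4.8563)^2) = 5.005039
Step 2: Project.
Since ||x|| > R, scale = R/||x|| = 2/5.005039 = 0.399597, proj(x) = scale * x
proj(x) = [-0.483952, -1.940563]
Step 3: Dot product.
a^T * proj(x) = -4*(-0.483952) - 3*(-1.940563) = 7.7575


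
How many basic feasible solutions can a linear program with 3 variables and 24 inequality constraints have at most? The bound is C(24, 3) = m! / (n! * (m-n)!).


Each vertex corresponds to some choice of n active constraints out of m, so the number of vertices is at most C(m, n) = m! / (n!(m-n)!).
m = 24, n = 3
Numerator: 24 * 23 * 22
Denominator: 3! = 6
C(24, 3) = 2024


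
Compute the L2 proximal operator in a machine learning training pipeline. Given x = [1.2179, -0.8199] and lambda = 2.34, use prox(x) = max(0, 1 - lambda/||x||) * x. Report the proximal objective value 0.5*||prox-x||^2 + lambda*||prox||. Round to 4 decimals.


Step 1: Compute ||x||.
||x|| = 1.4682
Step 2: Compute scaling factor.
scale = max(0, 1 - 2.34/1.4682) = 0.0
Step 3: prox(x) = [0.0, -0.0]
||prox(x)|| = 0.0
Step 4: Proximal objective.
0.5*||prox-x||^2 = 1.0778
lambda*||prox|| = 0.0
Total = 1.0778


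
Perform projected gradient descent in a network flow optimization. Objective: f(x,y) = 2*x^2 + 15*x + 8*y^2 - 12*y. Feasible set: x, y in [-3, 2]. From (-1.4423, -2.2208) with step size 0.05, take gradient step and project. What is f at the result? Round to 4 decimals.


Step 1: Compute gradient at (-1.4423, -2.2208).
grad_x = 2*2*-1.4423 + 15 = 9.2308
grad_y = 2*8*-2.2208 - 12 = -47.5328
Step 2: Gradient step.
x_raw = -1.4423 - 0.05*9.2308 = -1.9038
y_raw = -2.2208 - 0.05*-47.5328 = 0.1558
Step 3: Project onto [-3, 2].
x_proj = clip(-1.9038) = -1.9038
y_proj = clip(0.1558) = 0.1558
Step 4: Evaluate f.
f(-1.9038, 0.1558) = -22.9842


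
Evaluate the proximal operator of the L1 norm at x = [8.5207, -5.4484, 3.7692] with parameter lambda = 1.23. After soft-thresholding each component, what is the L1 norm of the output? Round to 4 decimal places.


Soft-thresholding with lambda = 1.23:
prox(8.5207) = sign(8.5207)*max(|8.5207| - 1.23, 0) = 7.2907
prox(-5.4484) = sign(-5.4484)*max(|-5.4484| - 1.23, 0) = -4.2184
prox(3.7692) = sign(3.7692)*max(|3.7692| - 1.23, 0) = 2.5392
prox(x) = [7.2907, -4.2184, 2.5392]
||prox(x)||_1 = 7.2907 + 4.2184 + 2.5392 = 14.0483


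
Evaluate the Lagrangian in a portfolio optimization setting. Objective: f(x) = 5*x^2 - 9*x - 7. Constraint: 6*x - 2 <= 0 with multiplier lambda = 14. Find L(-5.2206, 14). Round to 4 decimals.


Step 1: Evaluate f(x).
f(-5.2206) = 5*(-5.2206)^2 - 9*(-5.2206) - 7 = 176.2587
Step 2: Evaluate g(x).
g(-5.2206) = 6*-5.2206 - 2 = -33.3236
Step 3: Compute Lagrangian.
L = 176.2587 + 14*-33.3236 = -290.2717


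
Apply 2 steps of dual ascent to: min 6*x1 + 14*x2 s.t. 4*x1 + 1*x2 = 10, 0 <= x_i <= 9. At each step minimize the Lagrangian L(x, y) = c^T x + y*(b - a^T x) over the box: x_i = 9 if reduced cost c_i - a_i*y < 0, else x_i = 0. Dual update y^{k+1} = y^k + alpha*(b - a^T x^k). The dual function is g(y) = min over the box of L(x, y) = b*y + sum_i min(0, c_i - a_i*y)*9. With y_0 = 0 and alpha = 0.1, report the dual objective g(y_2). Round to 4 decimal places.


Dual ascent for LP: min 6*x1 + 14*x2, 4*x1 + 1*x2 = 10, 0 <= x_i <= 9
Step 1: y^k = 0.0, reduced costs: (6.0, 14.0)
  x^k = (0.0, 0.0), subgradient = b - a^T x = 10.0
  y^{k+1} = 0.0 + 0.1*10.0 = 1.0
Step 2: y^k = 1.0, reduced costs: (2.0, 13.0)
  x^k = (0.0, 0.0), subgradient = b - a^T x = 10.0
  y^{k+1} = 1.0 + 0.1*10.0 = 2.0
Dual objective at y_2 = 2.0: reduced costs (-2.0, 12.0), box minimizer x = (9.0, 0.0)
g(y_2) = b*y + (c1 - a1*y)*x1 + (c2 - a2*y)*x2 = 10*2.0 + (-2.0)*9.0 + 12.0*0.0 = 20.0 - 18.0 + 0.0 = 2.0
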